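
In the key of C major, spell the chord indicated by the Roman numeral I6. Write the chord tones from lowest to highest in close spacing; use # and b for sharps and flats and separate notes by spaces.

E G C

The numeral's case and figure indicate a major triad. In C major its root, the first degree, is C.
Stacking thirds from C gives C-E-G.
The figured bass 6 indicates first inversion, placing the third (E) in the bass: E-G-C.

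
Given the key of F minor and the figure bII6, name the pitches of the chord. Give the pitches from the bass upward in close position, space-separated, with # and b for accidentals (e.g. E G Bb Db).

bII6 is the Neapolitan sixth — a major triad on the lowered second degree, here in its customary first inversion. In F minor that root is Gb.
So the chord is Gb-Bb-Db.
With the 6 figure the chord is in first inversion; from the bass Bb upward in close position it reads Bb-Db-Gb.

Bb Db Gb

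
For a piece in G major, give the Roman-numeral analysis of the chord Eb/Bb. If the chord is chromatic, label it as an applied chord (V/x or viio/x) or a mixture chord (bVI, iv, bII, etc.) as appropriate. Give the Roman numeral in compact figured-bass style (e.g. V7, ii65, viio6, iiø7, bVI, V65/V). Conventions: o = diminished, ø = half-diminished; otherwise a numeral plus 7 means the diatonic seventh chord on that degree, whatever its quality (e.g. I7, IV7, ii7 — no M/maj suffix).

bVI64

The pitches Eb-G-Bb form a major triad rooted on Eb.
Eb is the lowered sixth degree of G major (diatonic 6 would be E). This is a major triad on the lowered sixth degree, borrowed from the parallel minor.
With Bb in the bass the chord is in second inversion, so the figured bass is 64.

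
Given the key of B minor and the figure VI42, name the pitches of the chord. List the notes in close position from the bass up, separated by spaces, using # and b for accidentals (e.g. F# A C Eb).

F# G B D

In B minor, the submediant is G, and the diatonic chord built there is a major seventh chord.
That chord is spelled G-B-D-F#.
With the 42 figure the chord is in third inversion; from the bass F# upward in close position it reads F#-G-B-D.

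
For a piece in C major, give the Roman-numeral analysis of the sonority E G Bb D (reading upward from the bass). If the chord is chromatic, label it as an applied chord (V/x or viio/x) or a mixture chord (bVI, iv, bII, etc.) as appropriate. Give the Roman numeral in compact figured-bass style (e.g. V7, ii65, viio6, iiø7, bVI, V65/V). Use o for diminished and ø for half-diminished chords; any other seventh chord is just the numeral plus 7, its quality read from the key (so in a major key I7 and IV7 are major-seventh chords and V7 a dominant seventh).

Stacked in thirds the chord is E-G-Bb-D: a half-diminished seventh chord on E.
E sits a half step below F (IV in C major); a diminished chord there is the applied leading-tone chord of IV.

viiø7/IV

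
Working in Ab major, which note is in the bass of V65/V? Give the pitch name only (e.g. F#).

The applied chord V65/V is rooted on Bb: Bb-D-F-Ab.
The figure 65 means first inversion — the third is in the bass.

D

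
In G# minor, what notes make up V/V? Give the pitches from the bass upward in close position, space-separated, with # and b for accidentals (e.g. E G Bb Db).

V/V is a secondary dominant — the dominant triad of V. V in G# minor is D#, so the applied chord's root is A#, a perfect fifth above.
Building a major triad on A# gives A#-C##-E#.

A# C## E#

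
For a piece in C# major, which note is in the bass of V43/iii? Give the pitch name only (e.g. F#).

F##

The applied chord V43/iii is rooted on B#: B#-D##-F##-A#.
The figure 43 means second inversion — the fifth is in the bass.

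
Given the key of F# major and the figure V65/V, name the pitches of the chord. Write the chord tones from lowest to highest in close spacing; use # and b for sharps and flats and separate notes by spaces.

V65/V is a secondary dominant — the dominant seventh of V. V in F# major is C#, so the applied chord's root is G#, a perfect fifth above.
Building a dominant seventh chord on G# gives G#-B#-D#-F#.
With the 65 figure the chord is in first inversion; from the bass B# upward in close position it reads B#-D#-F#-G#.

B# D# F# G#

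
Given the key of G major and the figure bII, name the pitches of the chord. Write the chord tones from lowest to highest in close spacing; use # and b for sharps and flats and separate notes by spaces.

Scale degree 2 in G major is A; lowering it a half step gives Ab. bII is the Neapolitan chord — a major triad on the lowered second degree.
So the chord is Ab-C-Eb, a major triad.

Ab C Eb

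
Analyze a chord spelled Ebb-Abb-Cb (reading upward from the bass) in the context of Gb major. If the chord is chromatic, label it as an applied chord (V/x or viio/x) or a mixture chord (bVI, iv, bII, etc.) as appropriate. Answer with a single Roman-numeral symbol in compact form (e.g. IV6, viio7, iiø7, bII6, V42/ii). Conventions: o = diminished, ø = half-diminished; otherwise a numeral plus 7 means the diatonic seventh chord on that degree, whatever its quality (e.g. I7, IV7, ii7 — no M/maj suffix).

bII64

Stacked in thirds the chord is Abb-Cb-Ebb: a major triad on Abb.
Abb is the lowered second degree of Gb major (diatonic 2 would be Ab). This is the Neapolitan chord — a major triad on the lowered second degree.
With Ebb in the bass the chord is in second inversion, so the figured bass is 64.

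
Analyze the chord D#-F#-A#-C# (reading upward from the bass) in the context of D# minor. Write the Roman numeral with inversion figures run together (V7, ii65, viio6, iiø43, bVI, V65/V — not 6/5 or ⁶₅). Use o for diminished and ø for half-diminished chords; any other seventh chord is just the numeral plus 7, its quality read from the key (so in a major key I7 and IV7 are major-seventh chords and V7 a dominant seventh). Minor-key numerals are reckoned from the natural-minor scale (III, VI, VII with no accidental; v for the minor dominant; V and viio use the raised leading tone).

i7

The pitches D#-F#-A#-C# form a minor seventh chord rooted on D#.
In D# minor, D# is the tonic; the diatonic minor seventh chord there is i7.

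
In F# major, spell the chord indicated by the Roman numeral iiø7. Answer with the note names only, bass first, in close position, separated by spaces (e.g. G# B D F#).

iiø7 is the half-diminished supertonic seventh, borrowed from the parallel minor. In F# major that root is G#.
So the chord is G#-B-D-F#, a half-diminished seventh chord.

G# B D F#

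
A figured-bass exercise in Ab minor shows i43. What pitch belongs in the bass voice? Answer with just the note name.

Eb

i in Ab minor has root Ab; the chord is Ab-Cb-Eb-Gb.
The figure 43 means second inversion — the fifth is in the bass.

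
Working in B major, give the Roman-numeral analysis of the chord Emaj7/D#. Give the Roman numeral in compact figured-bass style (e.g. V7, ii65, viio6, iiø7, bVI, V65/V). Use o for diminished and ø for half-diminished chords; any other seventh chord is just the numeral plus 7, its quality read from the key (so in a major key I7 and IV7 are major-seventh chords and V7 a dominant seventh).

The pitches E-G#-B-D# form a major seventh chord rooted on E.
In B major, E is the subdominant; the diatonic major seventh chord there is IV7.
With D# in the bass the chord is in third inversion, so the figured bass is 42.

IV42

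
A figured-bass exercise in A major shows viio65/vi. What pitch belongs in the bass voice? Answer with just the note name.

G#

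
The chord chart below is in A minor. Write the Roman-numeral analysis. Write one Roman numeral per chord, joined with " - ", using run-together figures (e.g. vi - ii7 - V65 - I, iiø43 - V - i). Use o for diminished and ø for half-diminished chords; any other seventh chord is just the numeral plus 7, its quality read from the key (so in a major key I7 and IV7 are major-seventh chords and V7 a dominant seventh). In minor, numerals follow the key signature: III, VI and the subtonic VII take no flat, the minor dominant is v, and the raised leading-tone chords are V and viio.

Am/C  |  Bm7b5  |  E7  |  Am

i6 - iiø7 - V7 - i

Am/C: minor triad on A = scale degree 1 → i6.
Bm7b5 has root B, degree 2 in A minor, so iiø7.
E7 has root E, degree 5 in A minor, so V7.
Am: root A is the tonic; minor triad there is i.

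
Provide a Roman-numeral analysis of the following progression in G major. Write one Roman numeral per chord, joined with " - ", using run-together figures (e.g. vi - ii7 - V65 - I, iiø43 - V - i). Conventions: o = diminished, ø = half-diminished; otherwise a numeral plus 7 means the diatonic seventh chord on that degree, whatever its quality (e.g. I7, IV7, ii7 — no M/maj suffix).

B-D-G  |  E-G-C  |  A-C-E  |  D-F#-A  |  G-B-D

B-D-G: major triad on G = scale degree 1 → I6.
E-G-C: major triad on C = scale degree 4 → IV6.
A-C-E has root A, degree 2 in G major, so ii.
D-F#-A: root D is the dominant; major triad there is V.
G-B-D: root G is the tonic; major triad there is I.

I6 - IV6 - ii - V - I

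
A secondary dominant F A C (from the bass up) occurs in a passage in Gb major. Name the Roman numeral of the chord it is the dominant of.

iii

The chord is a major triad on F.
A dominant resolves down a perfect fifth: F → Bb. In Gb major, Bb is scale degree 3, i.e. iii.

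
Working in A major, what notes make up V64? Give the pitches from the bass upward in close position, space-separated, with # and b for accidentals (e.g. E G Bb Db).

B E G#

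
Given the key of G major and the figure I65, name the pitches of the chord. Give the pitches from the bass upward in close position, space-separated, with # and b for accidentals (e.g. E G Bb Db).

B D F# G

The numeral's case and figure indicate a major seventh chord. In G major its root, scale degree 1, is G.
That chord is spelled G-B-D-F#.
The figured bass 65 indicates first inversion, placing the third (B) in the bass: B-D-F#-G.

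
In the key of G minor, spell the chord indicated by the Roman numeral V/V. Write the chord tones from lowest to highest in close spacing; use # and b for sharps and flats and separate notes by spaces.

A C# E

V/V is a secondary dominant — the dominant triad of V. V in G minor is D, so the applied chord's root is A, a perfect fifth above.
Building a major triad on A gives A-C#-E.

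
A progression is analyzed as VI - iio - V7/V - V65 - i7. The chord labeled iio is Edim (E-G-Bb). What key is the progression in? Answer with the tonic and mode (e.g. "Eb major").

D minor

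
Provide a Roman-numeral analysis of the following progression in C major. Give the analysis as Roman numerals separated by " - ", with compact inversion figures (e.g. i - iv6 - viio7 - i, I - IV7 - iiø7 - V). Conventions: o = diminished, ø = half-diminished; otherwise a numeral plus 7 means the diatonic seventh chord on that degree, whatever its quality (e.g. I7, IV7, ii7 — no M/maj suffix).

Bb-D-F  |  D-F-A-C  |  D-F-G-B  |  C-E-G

Bb-D-F: major triad on Bb — chromatic; bVII (borrowed from the parallel minor).
D-F-A-C has root D, degree 2 in C major, so ii7.
D-F-G-B: root G is the dominant; dominant seventh chord there is V43.
C-E-G has root C, degree 1 in C major, so I.

bVII - ii7 - V43 - I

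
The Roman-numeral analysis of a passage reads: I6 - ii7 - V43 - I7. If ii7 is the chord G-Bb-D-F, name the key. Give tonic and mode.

F major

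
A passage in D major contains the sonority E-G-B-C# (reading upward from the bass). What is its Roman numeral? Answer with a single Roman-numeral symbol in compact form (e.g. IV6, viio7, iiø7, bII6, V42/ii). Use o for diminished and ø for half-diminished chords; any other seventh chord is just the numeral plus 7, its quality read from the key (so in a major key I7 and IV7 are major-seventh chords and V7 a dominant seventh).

viiø65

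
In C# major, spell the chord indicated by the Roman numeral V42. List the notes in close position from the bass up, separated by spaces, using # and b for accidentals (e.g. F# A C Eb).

F# G# B# D#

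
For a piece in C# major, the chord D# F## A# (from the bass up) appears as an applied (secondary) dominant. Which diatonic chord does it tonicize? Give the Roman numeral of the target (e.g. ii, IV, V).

The chord is a major triad on D#.
A dominant resolves down a perfect fifth: D# → G#. In C# major, G# is scale degree 5, i.e. V.

V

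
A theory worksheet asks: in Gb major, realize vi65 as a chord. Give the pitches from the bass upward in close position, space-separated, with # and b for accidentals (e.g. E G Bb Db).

Gb Bb Db Eb

The numeral's case and figure indicate a minor seventh chord. In Gb major its root, the submediant, is Eb.
That chord is spelled Eb-Gb-Bb-Db.
The figured bass 65 indicates first inversion, placing the third (Gb) in the bass: Gb-Bb-Db-Eb.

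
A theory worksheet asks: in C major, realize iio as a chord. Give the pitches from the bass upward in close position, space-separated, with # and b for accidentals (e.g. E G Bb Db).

D F Ab

iio is the diminished supertonic triad, borrowed from the parallel minor. In C major that root is D.
So the chord is D-F-Ab, a diminished triad.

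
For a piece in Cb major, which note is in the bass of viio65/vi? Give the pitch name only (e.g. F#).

Bb

The applied chord viio65/vi is rooted on G: G-Bb-Db-Fb.
The figure 65 means first inversion — the third is in the bass.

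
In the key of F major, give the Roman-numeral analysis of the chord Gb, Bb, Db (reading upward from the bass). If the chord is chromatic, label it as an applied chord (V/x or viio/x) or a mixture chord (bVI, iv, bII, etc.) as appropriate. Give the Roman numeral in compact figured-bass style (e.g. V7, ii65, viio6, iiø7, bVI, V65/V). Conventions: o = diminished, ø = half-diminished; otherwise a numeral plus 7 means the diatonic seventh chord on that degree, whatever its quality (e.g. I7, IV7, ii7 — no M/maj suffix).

The pitches Gb-Bb-Db form a major triad rooted on Gb.
Gb is the lowered second degree of F major (diatonic 2 would be G). This is the Neapolitan chord — a major triad on the lowered second degree.

bII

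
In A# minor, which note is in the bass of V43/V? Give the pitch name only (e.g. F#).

F##

The applied chord V43/V is rooted on B#: B#-D##-F##-A#.
The figure 43 means second inversion — the fifth is in the bass.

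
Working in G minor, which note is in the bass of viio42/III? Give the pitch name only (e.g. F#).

The applied chord viio42/III is rooted on A: A-C-Eb-Gb.
The figure 42 means third inversion — the seventh is in the bass.

Gb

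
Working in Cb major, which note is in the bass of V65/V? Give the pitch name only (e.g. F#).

The applied chord V65/V is rooted on Db: Db-F-Ab-Cb.
The figure 65 means first inversion — the third is in the bass.

F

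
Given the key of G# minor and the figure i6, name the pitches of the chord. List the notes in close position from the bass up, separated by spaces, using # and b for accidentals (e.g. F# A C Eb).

The numeral's case and figure indicate a minor triad. In G# minor its root, scale degree 1, is G#.
Stacking thirds from G# gives G#-B-D#.
The figured bass 6 indicates first inversion, placing the third (B) in the bass: B-D#-G#.

B D# G#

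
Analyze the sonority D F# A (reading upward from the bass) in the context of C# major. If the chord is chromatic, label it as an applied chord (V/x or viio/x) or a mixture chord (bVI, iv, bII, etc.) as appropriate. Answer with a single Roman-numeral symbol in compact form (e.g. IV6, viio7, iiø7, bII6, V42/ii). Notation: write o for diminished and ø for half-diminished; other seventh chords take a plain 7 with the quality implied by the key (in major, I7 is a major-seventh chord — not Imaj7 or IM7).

bII

Stacked in thirds the chord is D-F#-A: a major triad on D.
D is the lowered second degree of C# major (diatonic 2 would be D#). This is the Neapolitan chord — a major triad on the lowered second degree.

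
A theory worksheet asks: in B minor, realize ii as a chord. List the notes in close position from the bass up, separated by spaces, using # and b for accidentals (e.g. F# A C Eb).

C# E G#

Scale degree 2 in B minor is C#; here the chord built on it is altered to a minor triad. ii is the minor supertonic, borrowed from the parallel major (the Dorian ii).
So the chord is C#-E-G#, a minor triad.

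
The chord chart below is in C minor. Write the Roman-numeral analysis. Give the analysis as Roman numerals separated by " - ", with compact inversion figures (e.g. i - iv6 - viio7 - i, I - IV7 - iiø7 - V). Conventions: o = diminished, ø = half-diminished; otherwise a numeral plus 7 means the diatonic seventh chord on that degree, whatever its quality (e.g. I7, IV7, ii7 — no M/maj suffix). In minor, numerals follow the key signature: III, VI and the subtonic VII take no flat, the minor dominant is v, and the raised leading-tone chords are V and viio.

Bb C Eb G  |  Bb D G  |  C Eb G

i42 - v6 - i

Bb-C-Eb-G has root C, degree 1 in C minor, so i42.
Bb-D-G: root G is the dominant; minor triad there is v6.
C-Eb-G: minor triad on C = scale degree 1 → i.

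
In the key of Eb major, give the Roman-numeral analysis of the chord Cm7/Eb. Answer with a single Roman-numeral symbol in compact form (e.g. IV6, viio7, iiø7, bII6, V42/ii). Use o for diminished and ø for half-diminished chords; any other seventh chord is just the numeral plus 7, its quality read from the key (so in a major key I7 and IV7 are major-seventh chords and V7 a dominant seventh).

vi65

Stacked in thirds the chord is C-Eb-G-Bb: a minor seventh chord on C.
In Eb major, C is the submediant; the diatonic minor seventh chord there is vi7.
With Eb in the bass the chord is in first inversion, so the figured bass is 65.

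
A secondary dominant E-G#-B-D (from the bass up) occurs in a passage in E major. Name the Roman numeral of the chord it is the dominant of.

The chord is a dominant seventh chord on E.
A dominant resolves down a perfect fifth: E → A. In E major, A is scale degree 4, i.e. IV.

IV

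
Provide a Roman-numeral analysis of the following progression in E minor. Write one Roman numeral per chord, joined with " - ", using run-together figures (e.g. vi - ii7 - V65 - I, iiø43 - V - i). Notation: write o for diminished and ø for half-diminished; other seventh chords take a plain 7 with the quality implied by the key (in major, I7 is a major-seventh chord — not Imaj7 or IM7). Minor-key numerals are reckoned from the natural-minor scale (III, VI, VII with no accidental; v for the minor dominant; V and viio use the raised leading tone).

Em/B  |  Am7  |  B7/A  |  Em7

i64 - iv7 - V42 - i7

Em/B: root E is the tonic; minor triad there is i64.
Am7: root A is the subdominant; minor seventh chord there is iv7.
B7/A has root B, degree 5 in E minor, so V42.
Em7 has root E, degree 1 in E minor, so i7.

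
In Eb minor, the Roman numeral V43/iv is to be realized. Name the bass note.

Bb

The applied chord V43/iv is rooted on Eb: Eb-G-Bb-Db.
The figure 43 means second inversion — the fifth is in the bass.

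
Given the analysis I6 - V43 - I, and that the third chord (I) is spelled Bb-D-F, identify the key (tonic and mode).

The chord Bb is a major triad rooted on Bb; its label is I.
If Bb is scale degree 1 and the mode makes that degree carry a major triad, the tonic is Bb and the mode is major.

Bb major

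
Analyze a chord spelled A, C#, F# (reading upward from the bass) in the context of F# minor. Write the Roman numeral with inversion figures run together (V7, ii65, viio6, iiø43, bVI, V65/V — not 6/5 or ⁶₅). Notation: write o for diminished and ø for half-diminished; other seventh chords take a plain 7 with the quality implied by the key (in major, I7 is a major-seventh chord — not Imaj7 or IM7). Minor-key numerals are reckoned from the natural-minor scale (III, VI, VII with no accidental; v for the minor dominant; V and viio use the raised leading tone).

The pitches F#-A-C# form a minor triad rooted on F#.
F# is scale degree 1 in F# minor, and a minor triad on that degree is written i.
With A in the bass the chord is in first inversion, so the figured bass is 6.

i6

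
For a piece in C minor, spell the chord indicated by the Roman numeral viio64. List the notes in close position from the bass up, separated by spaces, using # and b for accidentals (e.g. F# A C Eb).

F B D

In C minor, the leading-tone chord is built on the raised seventh degree, B.
Stacking thirds from B gives B-D-F.
The figured bass 64 indicates second inversion, placing the fifth (F) in the bass: F-B-D.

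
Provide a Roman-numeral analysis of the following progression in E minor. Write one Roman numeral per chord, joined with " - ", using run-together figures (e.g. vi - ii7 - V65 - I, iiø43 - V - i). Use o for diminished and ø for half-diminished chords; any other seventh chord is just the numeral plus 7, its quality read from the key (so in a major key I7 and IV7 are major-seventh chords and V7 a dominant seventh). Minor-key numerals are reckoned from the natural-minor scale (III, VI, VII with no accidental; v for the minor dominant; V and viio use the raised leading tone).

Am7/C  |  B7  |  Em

iv65 - V7 - i

Am7/C: minor seventh chord on A = scale degree 4 → iv65.
B7: dominant seventh chord on B = scale degree 5 → V7.
Em: root E is the tonic; minor triad there is i.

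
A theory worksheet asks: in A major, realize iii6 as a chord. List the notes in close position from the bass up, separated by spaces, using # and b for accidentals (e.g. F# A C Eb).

E G# C#

The numeral's case and figure indicate a minor triad. In A major its root, scale degree 3, is C#.
Stacking thirds from C# gives C#-E-G#.
With the 6 figure the chord is in first inversion; from the bass E upward in close position it reads E-G#-C#.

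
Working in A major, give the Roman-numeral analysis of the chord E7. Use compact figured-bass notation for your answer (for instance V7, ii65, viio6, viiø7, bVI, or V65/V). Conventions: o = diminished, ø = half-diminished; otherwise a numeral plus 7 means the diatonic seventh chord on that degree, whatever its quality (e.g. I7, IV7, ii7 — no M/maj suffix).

V7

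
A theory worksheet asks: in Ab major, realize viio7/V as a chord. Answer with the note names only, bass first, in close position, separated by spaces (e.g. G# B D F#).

D F Ab Cb

viio7/V is a secondary leading-tone chord. The target V is Eb in Ab major; the applied chord is rooted a semitone below, on D.
Building a fully diminished seventh chord on D gives D-F-Ab-Cb.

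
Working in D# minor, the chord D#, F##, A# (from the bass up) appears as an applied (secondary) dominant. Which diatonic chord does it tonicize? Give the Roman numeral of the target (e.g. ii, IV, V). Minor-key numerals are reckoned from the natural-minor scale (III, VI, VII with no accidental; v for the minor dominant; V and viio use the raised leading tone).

iv

The chord is a major triad on D#.
A dominant resolves down a perfect fifth: D# → G#. In D# minor, G# is scale degree 4, i.e. iv.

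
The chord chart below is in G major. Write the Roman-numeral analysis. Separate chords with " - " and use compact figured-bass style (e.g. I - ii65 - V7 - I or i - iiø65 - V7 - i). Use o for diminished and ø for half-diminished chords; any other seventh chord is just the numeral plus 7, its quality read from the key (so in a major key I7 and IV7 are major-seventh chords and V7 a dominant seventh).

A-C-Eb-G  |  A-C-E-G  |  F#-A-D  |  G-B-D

iiø7 - ii7 - V6 - I

A-C-Eb-G is non-diatonic — iiø7, a mixture chord from G minor.
A-C-E-G: minor seventh chord on A = scale degree 2 → ii7.
F#-A-D: root D is the dominant; major triad there is V6.
G-B-D: major triad on G = scale degree 1 → I.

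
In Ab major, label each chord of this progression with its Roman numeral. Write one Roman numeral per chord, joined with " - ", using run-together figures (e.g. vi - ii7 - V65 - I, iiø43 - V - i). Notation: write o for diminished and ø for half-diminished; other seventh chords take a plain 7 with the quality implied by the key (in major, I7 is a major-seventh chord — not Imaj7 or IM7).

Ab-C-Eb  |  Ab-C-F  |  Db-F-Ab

I - vi6 - IV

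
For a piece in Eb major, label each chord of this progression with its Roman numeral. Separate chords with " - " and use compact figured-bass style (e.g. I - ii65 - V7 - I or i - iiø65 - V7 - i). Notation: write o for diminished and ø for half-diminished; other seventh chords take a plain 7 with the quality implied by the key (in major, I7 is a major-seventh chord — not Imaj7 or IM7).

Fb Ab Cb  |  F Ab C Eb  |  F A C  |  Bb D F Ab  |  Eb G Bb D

bII - ii7 - V/V - V7 - I7

Fb-Ab-Cb: major triad on Fb — chromatic; Fb is the lowered second degree, so this is the Neapolitan chord, bII.
F-Ab-C-Eb: minor seventh chord on F = scale degree 2 → ii7.
F-A-C is the secondary dominant of V (major triad on F): V/V.
Bb-D-F-Ab: dominant seventh chord on Bb = scale degree 5 → V7.
Eb-G-Bb-D: major seventh chord on Eb = scale degree 1 → I7.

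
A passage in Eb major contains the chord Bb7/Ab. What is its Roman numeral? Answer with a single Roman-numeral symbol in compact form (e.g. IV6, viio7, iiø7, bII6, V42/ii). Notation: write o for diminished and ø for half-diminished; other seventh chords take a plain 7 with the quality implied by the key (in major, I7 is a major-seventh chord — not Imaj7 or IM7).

The pitches Bb-D-F-Ab form a dominant seventh chord rooted on Bb.
In Eb major, Bb is the dominant; the diatonic dominant seventh chord there is V7.
With Ab in the bass the chord is in third inversion, so the figured bass is 42.

V42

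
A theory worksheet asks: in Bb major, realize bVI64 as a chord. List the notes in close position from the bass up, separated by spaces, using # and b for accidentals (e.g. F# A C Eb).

Db Gb Bb

bVI64 is a major triad on the lowered sixth degree, borrowed from the parallel minor. In Bb major that root is Gb.
So the chord is Gb-Bb-Db, a major triad.
The figured bass 64 indicates second inversion, placing the fifth (Db) in the bass: Db-Gb-Bb.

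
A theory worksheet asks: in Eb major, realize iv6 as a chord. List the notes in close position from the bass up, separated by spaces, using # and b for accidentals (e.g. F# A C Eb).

Scale degree 4 in Eb major is Ab; here the chord built on it is altered to a minor triad. iv6 is the minor subdominant, borrowed from the parallel minor.
So the chord is Ab-Cb-Eb, a minor triad.
The figured bass 6 indicates first inversion, placing the third (Cb) in the bass: Cb-Eb-Ab.

Cb Eb Ab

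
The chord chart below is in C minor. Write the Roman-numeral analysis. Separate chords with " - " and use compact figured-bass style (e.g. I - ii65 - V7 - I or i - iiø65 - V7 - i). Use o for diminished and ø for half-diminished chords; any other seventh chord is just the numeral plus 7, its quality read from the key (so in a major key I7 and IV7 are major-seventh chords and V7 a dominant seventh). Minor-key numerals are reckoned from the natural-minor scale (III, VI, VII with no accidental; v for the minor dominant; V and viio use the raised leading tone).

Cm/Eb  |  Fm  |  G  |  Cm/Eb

i6 - iv - V - i6

Cm/Eb has root C, degree 1 in C minor, so i6.
Fm: minor triad on F = scale degree 4 → iv.
G: root G is the dominant; major triad there is V.
Cm/Eb has root C, degree 1 in C minor, so i6.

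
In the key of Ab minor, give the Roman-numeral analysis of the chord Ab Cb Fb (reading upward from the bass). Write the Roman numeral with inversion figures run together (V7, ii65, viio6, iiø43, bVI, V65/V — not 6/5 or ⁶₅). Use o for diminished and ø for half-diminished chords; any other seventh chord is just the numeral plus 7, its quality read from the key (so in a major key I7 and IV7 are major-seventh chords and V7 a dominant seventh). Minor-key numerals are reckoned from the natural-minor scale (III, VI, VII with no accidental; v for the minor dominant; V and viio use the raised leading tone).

The pitches Fb-Ab-Cb form a major triad rooted on Fb.
Fb is scale degree 6 in Ab minor, and a major triad on that degree is written VI.
With Ab in the bass the chord is in first inversion, so the figured bass is 6.

VI6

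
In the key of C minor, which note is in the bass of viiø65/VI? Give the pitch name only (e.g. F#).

The applied chord viiø65/VI is rooted on G: G-Bb-Db-F.
The figure 65 means first inversion — the third is in the bass.

Bb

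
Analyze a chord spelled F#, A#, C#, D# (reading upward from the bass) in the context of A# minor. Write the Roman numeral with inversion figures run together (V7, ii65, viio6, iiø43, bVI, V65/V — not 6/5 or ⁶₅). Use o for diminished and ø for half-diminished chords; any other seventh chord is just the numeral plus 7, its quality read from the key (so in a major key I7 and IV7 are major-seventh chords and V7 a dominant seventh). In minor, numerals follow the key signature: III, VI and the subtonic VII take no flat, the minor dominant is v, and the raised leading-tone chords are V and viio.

The pitches D#-F#-A#-C# form a minor seventh chord rooted on D#.
In A# minor, D# is the subdominant; the diatonic minor seventh chord there is iv7.
With F# in the bass the chord is in first inversion, so the figured bass is 65.

iv65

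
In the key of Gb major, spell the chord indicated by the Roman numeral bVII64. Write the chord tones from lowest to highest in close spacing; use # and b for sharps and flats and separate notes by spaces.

Cb Fb Ab

bVII64 is a major triad on the lowered seventh degree (the subtonic), borrowed from the parallel minor. In Gb major that root is Fb.
So the chord is Fb-Ab-Cb.
The figured bass 64 indicates second inversion, placing the fifth (Cb) in the bass: Cb-Fb-Ab.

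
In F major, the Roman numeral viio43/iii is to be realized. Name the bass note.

D

The applied chord viio43/iii is rooted on G#: G#-B-D-F.
The figure 43 means second inversion — the fifth is in the bass.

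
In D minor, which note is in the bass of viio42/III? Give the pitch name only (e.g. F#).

Db

The applied chord viio42/III is rooted on E: E-G-Bb-Db.
The figure 42 means third inversion — the seventh is in the bass.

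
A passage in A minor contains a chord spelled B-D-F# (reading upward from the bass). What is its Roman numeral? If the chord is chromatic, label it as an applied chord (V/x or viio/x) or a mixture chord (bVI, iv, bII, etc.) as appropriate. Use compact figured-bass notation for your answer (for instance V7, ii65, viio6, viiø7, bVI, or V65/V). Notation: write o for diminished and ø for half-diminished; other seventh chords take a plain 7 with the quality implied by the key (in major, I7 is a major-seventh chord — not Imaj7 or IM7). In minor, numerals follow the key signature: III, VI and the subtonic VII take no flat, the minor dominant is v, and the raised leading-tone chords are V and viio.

ii

The pitches B-D-F# form a minor triad rooted on B.
B is the second degree of A minor. This is the minor supertonic, borrowed from the parallel major (the Dorian ii).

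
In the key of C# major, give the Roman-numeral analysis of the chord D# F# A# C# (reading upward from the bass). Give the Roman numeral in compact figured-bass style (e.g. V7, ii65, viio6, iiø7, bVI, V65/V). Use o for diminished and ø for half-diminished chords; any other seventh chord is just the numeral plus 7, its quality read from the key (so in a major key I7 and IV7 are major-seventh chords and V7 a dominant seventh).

Stacked in thirds the chord is D#-F#-A#-C#: a minor seventh chord on D#.
D# is scale degree 2 in C# major, and a minor seventh chord on that degree is written ii7.

ii7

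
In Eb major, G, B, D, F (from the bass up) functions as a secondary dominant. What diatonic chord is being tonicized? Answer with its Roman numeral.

vi

The chord is a dominant seventh chord on G.
A dominant resolves down a perfect fifth: G → C. In Eb major, C is scale degree 6, i.e. vi.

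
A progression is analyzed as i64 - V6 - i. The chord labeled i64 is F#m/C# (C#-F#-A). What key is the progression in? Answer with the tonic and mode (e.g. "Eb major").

F# minor

The chord F#m/C# is a minor triad rooted on F#; its label is i64.
If F# is scale degree 1 and the mode makes that degree carry a minor triad, the tonic is F# and the mode is minor.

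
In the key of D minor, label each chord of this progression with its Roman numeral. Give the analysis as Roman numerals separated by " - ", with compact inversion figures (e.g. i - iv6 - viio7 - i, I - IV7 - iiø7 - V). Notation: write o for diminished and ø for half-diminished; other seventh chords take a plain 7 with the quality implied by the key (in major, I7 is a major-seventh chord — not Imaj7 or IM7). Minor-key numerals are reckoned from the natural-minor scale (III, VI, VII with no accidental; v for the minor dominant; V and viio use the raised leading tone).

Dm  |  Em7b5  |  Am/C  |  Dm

i - iiø7 - v6 - i

Dm: minor triad on D = scale degree 1 → i.
Em7b5: root E is the supertonic; half-diminished seventh chord there is iiø7.
Am/C: root A is the dominant; minor triad there is v6.
Dm: root D is the tonic; minor triad there is i.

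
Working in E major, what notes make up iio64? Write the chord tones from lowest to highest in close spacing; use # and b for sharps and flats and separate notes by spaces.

C F# A

iio64 is the diminished supertonic triad, borrowed from the parallel minor. In E major that root is F#.
So the chord is F#-A-C, a diminished triad.
With the 64 figure the chord is in second inversion; from the bass C upward in close position it reads C-F#-A.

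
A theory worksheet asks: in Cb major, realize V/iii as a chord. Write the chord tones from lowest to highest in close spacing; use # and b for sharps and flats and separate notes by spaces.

Bb D F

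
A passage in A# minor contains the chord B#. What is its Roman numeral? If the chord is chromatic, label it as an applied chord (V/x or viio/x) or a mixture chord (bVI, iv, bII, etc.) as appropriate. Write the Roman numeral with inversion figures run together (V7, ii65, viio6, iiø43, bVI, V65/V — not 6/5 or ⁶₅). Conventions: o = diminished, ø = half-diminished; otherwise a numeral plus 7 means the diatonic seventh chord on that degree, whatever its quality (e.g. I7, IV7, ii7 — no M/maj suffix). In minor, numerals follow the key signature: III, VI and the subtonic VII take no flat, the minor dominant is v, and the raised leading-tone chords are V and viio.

V/V

The pitches B#-D##-F## form a major triad rooted on B#.
B# is not a diatonic chord root with this quality in A# minor, but it lies a perfect fifth above E# (V), so the chord functions as an applied dominant of V.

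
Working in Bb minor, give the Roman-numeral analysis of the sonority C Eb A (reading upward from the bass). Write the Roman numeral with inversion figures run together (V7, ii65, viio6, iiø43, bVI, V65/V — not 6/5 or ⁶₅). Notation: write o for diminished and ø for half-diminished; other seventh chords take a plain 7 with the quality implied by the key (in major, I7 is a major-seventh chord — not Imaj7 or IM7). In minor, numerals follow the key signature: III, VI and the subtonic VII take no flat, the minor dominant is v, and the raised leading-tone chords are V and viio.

viio6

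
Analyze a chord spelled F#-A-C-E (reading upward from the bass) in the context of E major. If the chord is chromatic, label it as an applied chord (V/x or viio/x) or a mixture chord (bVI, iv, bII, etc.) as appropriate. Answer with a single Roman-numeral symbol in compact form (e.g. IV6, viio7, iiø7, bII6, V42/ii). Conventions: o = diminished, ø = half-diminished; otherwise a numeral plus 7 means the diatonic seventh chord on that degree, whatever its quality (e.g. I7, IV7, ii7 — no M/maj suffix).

Stacked in thirds the chord is F#-A-C-E: a half-diminished seventh chord on F#.
F# is the second degree of E major. This is the half-diminished supertonic seventh, borrowed from the parallel minor.

iiø7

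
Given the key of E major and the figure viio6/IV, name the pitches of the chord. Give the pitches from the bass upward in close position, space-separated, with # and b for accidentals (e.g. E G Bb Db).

B D G#

viio6/IV is a secondary leading-tone chord. The target IV is A in E major; the applied chord is rooted a semitone below, on G#.
Building a diminished triad on G# gives G#-B-D.
The figured bass 6 indicates first inversion, placing the third (B) in the bass: B-D-G#.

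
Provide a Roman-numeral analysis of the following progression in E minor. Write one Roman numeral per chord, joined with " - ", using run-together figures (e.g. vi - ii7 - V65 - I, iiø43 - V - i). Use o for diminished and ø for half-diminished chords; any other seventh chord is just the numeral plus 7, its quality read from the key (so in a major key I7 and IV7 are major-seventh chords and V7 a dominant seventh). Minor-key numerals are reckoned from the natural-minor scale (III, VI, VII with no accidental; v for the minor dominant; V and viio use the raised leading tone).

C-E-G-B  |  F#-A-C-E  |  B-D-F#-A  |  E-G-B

C-E-G-B: major seventh chord on C = scale degree 6 → VI7.
F#-A-C-E: root F# is the supertonic; half-diminished seventh chord there is iiø7.
B-D-F#-A: minor seventh chord on B = scale degree 5 → v7.
E-G-B: root E is the tonic; minor triad there is i.

VI7 - iiø7 - v7 - i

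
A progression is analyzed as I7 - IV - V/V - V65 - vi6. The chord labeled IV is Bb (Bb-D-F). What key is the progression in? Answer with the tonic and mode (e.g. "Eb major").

F major

IV is given as Bb-D-F — a major triad with root Bb.
Counting down 3 scale steps from Bb places the tonic on F; a major triad on degree 4 is diatonic only in major.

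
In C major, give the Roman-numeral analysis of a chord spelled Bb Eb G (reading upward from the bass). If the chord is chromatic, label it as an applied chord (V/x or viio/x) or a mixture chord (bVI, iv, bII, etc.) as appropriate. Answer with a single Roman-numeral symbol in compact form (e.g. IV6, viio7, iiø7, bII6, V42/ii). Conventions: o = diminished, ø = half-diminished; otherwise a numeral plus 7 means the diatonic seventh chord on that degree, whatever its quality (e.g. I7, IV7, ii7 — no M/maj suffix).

The pitches Eb-G-Bb form a major triad rooted on Eb.
Eb is the lowered third degree of C major (diatonic 3 would be E). This is a major triad on the lowered third degree, borrowed from the parallel minor.
With Bb in the bass the chord is in second inversion, so the figured bass is 64.

bIII64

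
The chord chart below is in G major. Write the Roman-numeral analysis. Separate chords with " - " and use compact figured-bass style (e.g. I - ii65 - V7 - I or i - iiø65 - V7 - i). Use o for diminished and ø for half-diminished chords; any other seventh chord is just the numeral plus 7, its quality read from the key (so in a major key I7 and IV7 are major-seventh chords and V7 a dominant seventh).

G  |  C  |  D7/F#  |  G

G: major triad on G = scale degree 1 → I.
C has root C, degree 4 in G major, so IV.
D7/F# has root D, degree 5 in G major, so V65.
G: major triad on G = scale degree 1 → I.

I - IV - V65 - I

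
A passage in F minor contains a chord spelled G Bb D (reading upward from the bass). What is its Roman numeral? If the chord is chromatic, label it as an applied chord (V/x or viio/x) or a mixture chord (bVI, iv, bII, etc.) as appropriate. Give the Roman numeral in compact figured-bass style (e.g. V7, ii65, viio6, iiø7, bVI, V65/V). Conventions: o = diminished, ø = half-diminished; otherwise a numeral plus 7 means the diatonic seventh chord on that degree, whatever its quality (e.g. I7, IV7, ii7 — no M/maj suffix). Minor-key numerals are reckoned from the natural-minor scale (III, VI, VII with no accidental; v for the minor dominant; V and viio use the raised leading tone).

ii

Stacked in thirds the chord is G-Bb-D: a minor triad on G.
G is the second degree of F minor. This is the minor supertonic, borrowed from the parallel major (the Dorian ii).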